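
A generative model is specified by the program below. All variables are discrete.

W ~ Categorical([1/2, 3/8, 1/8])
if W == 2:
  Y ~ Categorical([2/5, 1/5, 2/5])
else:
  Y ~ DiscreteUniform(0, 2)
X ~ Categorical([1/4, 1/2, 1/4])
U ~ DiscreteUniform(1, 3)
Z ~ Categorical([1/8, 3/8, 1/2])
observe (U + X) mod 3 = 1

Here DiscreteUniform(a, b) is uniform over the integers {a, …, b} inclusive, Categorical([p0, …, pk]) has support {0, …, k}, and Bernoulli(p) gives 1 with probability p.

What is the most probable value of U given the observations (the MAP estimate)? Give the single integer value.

Enumerate traces; 81 have nonzero weight after conditioning:
  (W=0, Y=0, X=0, U=1, Z=0) weight 1/576
  (W=0, Y=0, X=0, U=1, Z=1) weight 1/192
  (W=0, Y=0, X=0, U=1, Z=2) weight 1/144
  (W=0, Y=0, X=1, U=3, Z=0) weight 1/288
  (W=0, Y=0, X=1, U=3, Z=1) weight 1/96
  (W=0, Y=0, X=1, U=3, Z=2) weight 1/72
  (W=0, Y=0, X=2, U=2, Z=0) weight 1/576
  (W=0, Y=0, X=2, U=2, Z=1) weight 1/192
  … 73 more
Group by U:
  weight(U=1) = 1/12
  weight(U=2) = 1/12
  weight(U=3) = 1/6
Total weight = 1/12 + 1/12 + 1/6 = 1/3
P(U=1 | obs) = 1/12 / 1/3 = 1/4
P(U=2 | obs) = 1/12 / 1/3 = 1/4
P(U=3 | obs) = 1/6 / 1/3 = 1/2
argmax = 3

argmax_v P(U = v | obs) = 3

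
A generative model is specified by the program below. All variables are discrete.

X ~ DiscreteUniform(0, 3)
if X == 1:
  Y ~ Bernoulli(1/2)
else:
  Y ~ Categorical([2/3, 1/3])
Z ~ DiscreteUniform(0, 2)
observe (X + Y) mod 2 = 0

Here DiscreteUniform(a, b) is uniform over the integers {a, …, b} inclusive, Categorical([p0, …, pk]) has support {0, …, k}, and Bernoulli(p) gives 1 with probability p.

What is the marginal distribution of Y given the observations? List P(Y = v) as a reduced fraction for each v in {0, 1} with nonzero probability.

P(Y=0) = 8/13, P(Y=1) = 5/13

Enumerate traces; 12 have nonzero weight after conditioning:
  (X=0, Y=0, Z=0) weight 1/18
  (X=0, Y=0, Z=1) weight 1/18
  (X=0, Y=0, Z=2) weight 1/18
  (X=1, Y=1, Z=0) weight 1/24
  (X=1, Y=1, Z=1) weight 1/24
  (X=1, Y=1, Z=2) weight 1/24
  (X=2, Y=0, Z=0) weight 1/18
  (X=2, Y=0, Z=1) weight 1/18
  … 4 more
Group by Y:
  weight(Y=0) = 1/3
  weight(Y=1) = 5/24
Total weight = 1/3 + 5/24 = 13/24
P(Y=0 | obs) = 1/3 / 13/24 = 8/13
P(Y=1 | obs) = 5/24 / 13/24 = 5/13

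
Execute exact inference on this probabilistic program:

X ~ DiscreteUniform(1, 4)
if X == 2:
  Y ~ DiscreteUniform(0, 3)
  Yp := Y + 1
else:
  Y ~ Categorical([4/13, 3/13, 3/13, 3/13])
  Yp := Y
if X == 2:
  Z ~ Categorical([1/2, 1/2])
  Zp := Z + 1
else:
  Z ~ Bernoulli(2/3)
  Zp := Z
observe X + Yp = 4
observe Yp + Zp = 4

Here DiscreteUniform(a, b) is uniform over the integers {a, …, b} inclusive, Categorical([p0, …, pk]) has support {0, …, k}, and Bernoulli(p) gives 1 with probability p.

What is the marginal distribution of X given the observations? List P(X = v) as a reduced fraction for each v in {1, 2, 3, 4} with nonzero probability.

P(X=1) = 16/29, P(X=2) = 13/29

Enumerate traces; 2 have nonzero weight after conditioning:
  (X=1, Y=3, Z=1) weight 1/26
  (X=2, Y=1, Z=1) weight 1/32
Group by X:
  weight(X=1) = 1/26
  weight(X=2) = 1/32
Total weight = 1/26 + 1/32 = 29/416
P(X=1 | obs) = 1/26 / 29/416 = 16/29
P(X=2 | obs) = 1/32 / 29/416 = 13/29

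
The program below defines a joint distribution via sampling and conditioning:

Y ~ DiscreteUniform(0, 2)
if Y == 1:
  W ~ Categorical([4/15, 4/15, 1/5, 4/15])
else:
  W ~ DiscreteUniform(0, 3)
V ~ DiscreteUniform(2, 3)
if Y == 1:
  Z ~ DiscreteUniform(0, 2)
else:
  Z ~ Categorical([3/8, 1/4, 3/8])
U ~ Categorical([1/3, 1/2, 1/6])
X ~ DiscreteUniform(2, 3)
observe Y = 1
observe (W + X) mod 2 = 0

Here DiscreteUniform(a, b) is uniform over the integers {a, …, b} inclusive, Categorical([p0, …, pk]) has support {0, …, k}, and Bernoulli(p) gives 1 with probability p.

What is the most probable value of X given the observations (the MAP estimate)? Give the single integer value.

argmax_v P(X = v | obs) = 3

Enumerate traces; 72 have nonzero weight after conditioning:
  (Y=1, W=0, V=2, Z=0, U=0, X=2) weight 1/405
  (Y=1, W=0, V=2, Z=0, U=1, X=2) weight 1/270
  (Y=1, W=0, V=2, Z=0, U=2, X=2) weight 1/810
  (Y=1, W=0, V=2, Z=1, U=0, X=2) weight 1/405
  (Y=1, W=0, V=2, Z=1, U=1, X=2) weight 1/270
  (Y=1, W=0, V=2, Z=1, U=2, X=2) weight 1/810
  (Y=1, W=0, V=2, Z=2, U=0, X=2) weight 1/405
  (Y=1, W=0, V=2, Z=2, U=1, X=2) weight 1/270
  (Y=1, W=1, V=2, Z=0, U=0, X=3) weight 1/405
  … 63 more
Group by X:
  weight(X=2) = 7/90
  weight(X=3) = 4/45
Total weight = 7/90 + 4/45 = 1/6
P(X=2 | obs) = 7/90 / 1/6 = 7/15
P(X=3 | obs) = 4/45 / 1/6 = 8/15
argmax = 3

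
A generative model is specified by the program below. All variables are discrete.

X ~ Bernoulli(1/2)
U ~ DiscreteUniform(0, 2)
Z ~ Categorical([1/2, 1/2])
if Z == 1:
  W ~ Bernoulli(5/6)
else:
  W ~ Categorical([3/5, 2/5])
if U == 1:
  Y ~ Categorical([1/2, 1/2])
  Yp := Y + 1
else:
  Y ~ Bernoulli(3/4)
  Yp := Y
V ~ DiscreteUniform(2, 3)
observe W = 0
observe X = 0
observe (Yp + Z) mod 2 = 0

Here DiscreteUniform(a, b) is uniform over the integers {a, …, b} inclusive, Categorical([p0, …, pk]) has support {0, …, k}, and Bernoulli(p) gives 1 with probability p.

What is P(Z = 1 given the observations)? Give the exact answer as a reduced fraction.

Enumerate traces; 12 have nonzero weight after conditioning:
  (X=0, U=0, Z=0, W=0, Y=0, V=2) weight 1/160
  (X=0, U=0, Z=0, W=0, Y=0, V=3) weight 1/160
  (X=0, U=0, Z=1, W=0, Y=1, V=2) weight 1/192
  (X=0, U=0, Z=1, W=0, Y=1, V=3) weight 1/192
  (X=0, U=1, Z=0, W=0, Y=1, V=2) weight 1/80
  (X=0, U=1, Z=0, W=0, Y=1, V=3) weight 1/80
  (X=0, U=1, Z=1, W=0, Y=0, V=2) weight 1/288
  (X=0, U=1, Z=1, W=0, Y=0, V=3) weight 1/288
  … 4 more
Group by Z:
  weight(Z=0) = 1/20
  weight(Z=1) = 1/36
Total weight = 1/20 + 1/36 = 7/90
P(Z=0 | obs) = 1/20 / 7/90 = 9/14
P(Z=1 | obs) = 1/36 / 7/90 = 5/14

P(Z = 1 | obs) = 5/14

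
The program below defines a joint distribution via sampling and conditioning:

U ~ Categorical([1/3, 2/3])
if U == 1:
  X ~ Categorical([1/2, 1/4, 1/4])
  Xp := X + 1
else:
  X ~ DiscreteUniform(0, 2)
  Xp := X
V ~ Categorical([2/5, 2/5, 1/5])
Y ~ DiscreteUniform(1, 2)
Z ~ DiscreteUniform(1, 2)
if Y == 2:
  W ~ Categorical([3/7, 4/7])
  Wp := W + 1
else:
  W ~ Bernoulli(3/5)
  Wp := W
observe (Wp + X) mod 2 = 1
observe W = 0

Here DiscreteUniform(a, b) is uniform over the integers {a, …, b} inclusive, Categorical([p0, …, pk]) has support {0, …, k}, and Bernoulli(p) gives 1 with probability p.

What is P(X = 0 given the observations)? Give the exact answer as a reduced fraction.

Enumerate traces; 36 have nonzero weight after conditioning:
  (U=0, X=0, V=0, Y=2, Z=1, W=0) weight 1/210
  (U=0, X=0, V=0, Y=2, Z=2, W=0) weight 1/210
  (U=0, X=0, V=1, Y=2, Z=1, W=0) weight 1/210
  (U=0, X=0, V=1, Y=2, Z=2, W=0) weight 1/210
  (U=0, X=0, V=2, Y=2, Z=1, W=0) weight 1/420
  (U=0, X=0, V=2, Y=2, Z=2, W=0) weight 1/420
  (U=0, X=1, V=0, Y=1, Z=1, W=0) weight 1/225
  (U=0, X=1, V=0, Y=1, Z=2, W=0) weight 1/225
  (U=0, X=2, V=0, Y=2, Z=1, W=0) weight 1/210
  … 27 more
Group by X:
  weight(X=0) = 2/21
  weight(X=1) = 1/18
  weight(X=2) = 5/84
Total weight = 2/21 + 1/18 + 5/84 = 53/252
P(X=0 | obs) = 2/21 / 53/252 = 24/53
P(X=1 | obs) = 1/18 / 53/252 = 14/53
P(X=2 | obs) = 5/84 / 53/252 = 15/53

P(X = 0 | obs) = 24/53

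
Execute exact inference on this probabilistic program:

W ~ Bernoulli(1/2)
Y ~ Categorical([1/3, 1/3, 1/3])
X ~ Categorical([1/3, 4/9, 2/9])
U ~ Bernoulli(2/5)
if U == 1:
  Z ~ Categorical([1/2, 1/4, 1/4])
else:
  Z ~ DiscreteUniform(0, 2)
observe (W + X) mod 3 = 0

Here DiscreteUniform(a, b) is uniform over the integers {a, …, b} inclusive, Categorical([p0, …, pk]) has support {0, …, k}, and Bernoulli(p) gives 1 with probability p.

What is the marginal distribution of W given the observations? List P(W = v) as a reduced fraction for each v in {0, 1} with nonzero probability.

Enumerate traces; 36 have nonzero weight after conditioning:
  (W=0, Y=0, X=0, U=0, Z=0) weight 1/90
  (W=0, Y=0, X=0, U=0, Z=1) weight 1/90
  (W=0, Y=0, X=0, U=0, Z=2) weight 1/90
  (W=0, Y=0, X=0, U=1, Z=0) weight 1/90
  (W=0, Y=0, X=0, U=1, Z=1) weight 1/180
  (W=0, Y=0, X=0, U=1, Z=2) weight 1/180
  (W=0, Y=1, X=0, U=0, Z=0) weight 1/90
  (W=0, Y=1, X=0, U=0, Z=1) weight 1/90
  (W=1, Y=0, X=2, U=0, Z=0) weight 1/135
  … 27 more
Group by W:
  weight(W=0) = 1/6
  weight(W=1) = 1/9
Total weight = 1/6 + 1/9 = 5/18
P(W=0 | obs) = 1/6 / 5/18 = 3/5
P(W=1 | obs) = 1/9 / 5/18 = 2/5

P(W=0) = 3/5, P(W=1) = 2/5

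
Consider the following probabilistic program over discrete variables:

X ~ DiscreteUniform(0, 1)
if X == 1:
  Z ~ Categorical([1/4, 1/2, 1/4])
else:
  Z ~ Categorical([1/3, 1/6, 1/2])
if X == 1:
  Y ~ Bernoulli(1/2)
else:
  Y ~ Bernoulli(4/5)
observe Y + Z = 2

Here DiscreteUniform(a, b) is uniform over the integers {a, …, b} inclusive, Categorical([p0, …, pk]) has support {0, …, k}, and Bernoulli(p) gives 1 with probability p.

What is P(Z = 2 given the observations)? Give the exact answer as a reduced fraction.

P(Z = 2 | obs) = 27/73

Enumerate traces; 4 have nonzero weight after conditioning:
  (X=0, Z=1, Y=1) weight 1/15
  (X=0, Z=2, Y=0) weight 1/20
  (X=1, Z=1, Y=1) weight 1/8
  (X=1, Z=2, Y=0) weight 1/16
Group by Z:
  weight(Z=1) = 23/120
  weight(Z=2) = 9/80
Total weight = 23/120 + 9/80 = 73/240
P(Z=1 | obs) = 23/120 / 73/240 = 46/73
P(Z=2 | obs) = 9/80 / 73/240 = 27/73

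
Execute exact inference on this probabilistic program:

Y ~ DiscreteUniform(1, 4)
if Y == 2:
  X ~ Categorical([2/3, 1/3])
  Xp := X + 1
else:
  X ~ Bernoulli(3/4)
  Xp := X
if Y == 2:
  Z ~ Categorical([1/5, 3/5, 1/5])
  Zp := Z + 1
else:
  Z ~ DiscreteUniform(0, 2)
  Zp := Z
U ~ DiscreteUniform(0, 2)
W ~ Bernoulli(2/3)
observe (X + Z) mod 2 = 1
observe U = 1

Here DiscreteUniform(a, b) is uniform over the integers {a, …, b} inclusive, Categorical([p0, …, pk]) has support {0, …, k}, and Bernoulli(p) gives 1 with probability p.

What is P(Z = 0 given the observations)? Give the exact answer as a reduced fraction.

Enumerate traces; 24 have nonzero weight after conditioning:
  (Y=1, X=0, Z=1, U=1, W=0) weight 1/432
  (Y=1, X=0, Z=1, U=1, W=1) weight 1/216
  (Y=1, X=1, Z=0, U=1, W=0) weight 1/144
  (Y=1, X=1, Z=0, U=1, W=1) weight 1/72
  (Y=1, X=1, Z=2, U=1, W=0) weight 1/144
  (Y=1, X=1, Z=2, U=1, W=1) weight 1/72
  (Y=2, X=0, Z=1, U=1, W=0) weight 1/90
  (Y=2, X=0, Z=1, U=1, W=1) weight 1/45
  … 16 more
Group by Z:
  weight(Z=0) = 49/720
  weight(Z=1) = 13/240
  weight(Z=2) = 49/720
Total weight = 49/720 + 13/240 + 49/720 = 137/720
P(Z=0 | obs) = 49/720 / 137/720 = 49/137
P(Z=1 | obs) = 13/240 / 137/720 = 39/137
P(Z=2 | obs) = 49/720 / 137/720 = 49/137

P(Z = 0 | obs) = 49/137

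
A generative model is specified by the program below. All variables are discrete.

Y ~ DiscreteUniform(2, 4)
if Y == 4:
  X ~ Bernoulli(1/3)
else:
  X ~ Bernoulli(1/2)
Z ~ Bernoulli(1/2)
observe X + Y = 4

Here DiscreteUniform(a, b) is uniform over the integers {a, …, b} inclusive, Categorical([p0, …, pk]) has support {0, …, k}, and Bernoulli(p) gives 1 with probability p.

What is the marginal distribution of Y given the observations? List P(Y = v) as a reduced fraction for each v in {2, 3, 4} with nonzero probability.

Enumerate traces; 4 have nonzero weight after conditioning:
  (Y=3, X=1, Z=0) weight 1/12
  (Y=3, X=1, Z=1) weight 1/12
  (Y=4, X=0, Z=0) weight 1/9
  (Y=4, X=0, Z=1) weight 1/9
Group by Y:
  weight(Y=3) = 1/6
  weight(Y=4) = 2/9
Total weight = 1/6 + 2/9 = 7/18
P(Y=3 | obs) = 1/6 / 7/18 = 3/7
P(Y=4 | obs) = 2/9 / 7/18 = 4/7

P(Y=3) = 3/7, P(Y=4) = 4/7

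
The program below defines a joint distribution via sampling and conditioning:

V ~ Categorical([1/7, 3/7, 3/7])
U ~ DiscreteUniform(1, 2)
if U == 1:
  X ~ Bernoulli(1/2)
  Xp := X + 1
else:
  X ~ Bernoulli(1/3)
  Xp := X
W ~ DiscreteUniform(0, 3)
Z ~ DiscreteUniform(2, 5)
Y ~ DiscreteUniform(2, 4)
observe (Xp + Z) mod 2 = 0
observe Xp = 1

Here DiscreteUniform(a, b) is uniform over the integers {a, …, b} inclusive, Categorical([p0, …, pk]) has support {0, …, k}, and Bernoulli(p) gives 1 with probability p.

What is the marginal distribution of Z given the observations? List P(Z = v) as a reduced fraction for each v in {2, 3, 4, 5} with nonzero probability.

P(Z=3) = 1/2, P(Z=5) = 1/2

Enumerate traces; 144 have nonzero weight after conditioning:
  (V=0, U=1, X=0, W=0, Z=3, Y=2) weight 1/1344
  (V=0, U=1, X=0, W=0, Z=3, Y=3) weight 1/1344
  (V=0, U=1, X=0, W=0, Z=3, Y=4) weight 1/1344
  (V=0, U=1, X=0, W=0, Z=5, Y=2) weight 1/1344
  (V=0, U=1, X=0, W=0, Z=5, Y=3) weight 1/1344
  (V=0, U=1, X=0, W=0, Z=5, Y=4) weight 1/1344
  (V=0, U=1, X=0, W=1, Z=3, Y=2) weight 1/1344
  (V=0, U=1, X=0, W=1, Z=3, Y=3) weight 1/1344
  … 136 more
Group by Z:
  weight(Z=3) = 5/48
  weight(Z=5) = 5/48
Total weight = 5/48 + 5/48 = 5/24
P(Z=3 | obs) = 5/48 / 5/24 = 1/2
P(Z=5 | obs) = 5/48 / 5/24 = 1/2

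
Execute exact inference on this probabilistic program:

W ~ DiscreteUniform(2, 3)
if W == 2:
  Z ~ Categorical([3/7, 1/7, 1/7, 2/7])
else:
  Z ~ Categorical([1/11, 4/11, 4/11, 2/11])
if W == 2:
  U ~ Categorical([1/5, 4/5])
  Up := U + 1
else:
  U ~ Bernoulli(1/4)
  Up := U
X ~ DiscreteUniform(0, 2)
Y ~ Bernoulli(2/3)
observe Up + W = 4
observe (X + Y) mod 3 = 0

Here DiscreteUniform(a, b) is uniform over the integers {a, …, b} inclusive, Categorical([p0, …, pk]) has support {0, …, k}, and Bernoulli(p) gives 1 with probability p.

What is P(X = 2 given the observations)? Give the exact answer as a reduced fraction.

Enumerate traces; 16 have nonzero weight after conditioning:
  (W=2, Z=0, U=1, X=0, Y=0) weight 2/105
  (W=2, Z=0, U=1, X=2, Y=1) weight 4/105
  (W=2, Z=1, U=1, X=0, Y=0) weight 2/315
  (W=2, Z=1, U=1, X=2, Y=1) weight 4/315
  (W=2, Z=2, U=1, X=0, Y=0) weight 2/315
  (W=2, Z=2, U=1, X=2, Y=1) weight 4/315
  (W=2, Z=3, U=1, X=0, Y=0) weight 4/315
  (W=2, Z=3, U=1, X=2, Y=1) weight 8/315
  … 8 more
Group by X:
  weight(X=0) = 7/120
  weight(X=2) = 7/60
Total weight = 7/120 + 7/60 = 7/40
P(X=0 | obs) = 7/120 / 7/40 = 1/3
P(X=2 | obs) = 7/60 / 7/40 = 2/3

P(X = 2 | obs) = 2/3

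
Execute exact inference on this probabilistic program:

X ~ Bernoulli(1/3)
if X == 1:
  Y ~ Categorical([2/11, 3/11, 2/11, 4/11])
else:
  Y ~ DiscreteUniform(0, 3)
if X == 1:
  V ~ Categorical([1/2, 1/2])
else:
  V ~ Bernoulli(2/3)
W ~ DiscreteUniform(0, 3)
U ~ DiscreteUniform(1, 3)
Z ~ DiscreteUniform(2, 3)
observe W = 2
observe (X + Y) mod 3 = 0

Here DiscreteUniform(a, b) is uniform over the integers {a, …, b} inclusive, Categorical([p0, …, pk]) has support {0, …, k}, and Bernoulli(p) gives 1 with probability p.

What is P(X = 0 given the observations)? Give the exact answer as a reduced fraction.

Enumerate traces; 36 have nonzero weight after conditioning:
  (X=0, Y=0, V=0, W=2, U=1, Z=2) weight 1/432
  (X=0, Y=0, V=0, W=2, U=1, Z=3) weight 1/432
  (X=0, Y=0, V=0, W=2, U=2, Z=2) weight 1/432
  (X=0, Y=0, V=0, W=2, U=2, Z=3) weight 1/432
  (X=0, Y=0, V=0, W=2, U=3, Z=2) weight 1/432
  (X=0, Y=0, V=0, W=2, U=3, Z=3) weight 1/432
  (X=0, Y=0, V=1, W=2, U=1, Z=2) weight 1/216
  (X=0, Y=0, V=1, W=2, U=1, Z=3) weight 1/216
  (X=1, Y=2, V=0, W=2, U=1, Z=2) weight 1/792
  … 27 more
Group by X:
  weight(X=0) = 1/12
  weight(X=1) = 1/66
Total weight = 1/12 + 1/66 = 13/132
P(X=0 | obs) = 1/12 / 13/132 = 11/13
P(X=1 | obs) = 1/66 / 13/132 = 2/13

P(X = 0 | obs) = 11/13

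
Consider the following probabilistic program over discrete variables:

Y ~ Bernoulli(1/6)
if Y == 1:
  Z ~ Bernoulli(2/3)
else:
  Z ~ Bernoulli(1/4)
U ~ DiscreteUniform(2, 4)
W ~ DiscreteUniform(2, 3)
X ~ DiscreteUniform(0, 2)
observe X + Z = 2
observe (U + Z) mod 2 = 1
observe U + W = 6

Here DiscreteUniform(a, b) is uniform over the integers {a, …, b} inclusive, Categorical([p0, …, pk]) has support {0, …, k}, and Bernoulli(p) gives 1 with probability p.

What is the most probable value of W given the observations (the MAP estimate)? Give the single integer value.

argmax_v P(W = v | obs) = 3

Enumerate traces; 4 have nonzero weight after conditioning:
  (Y=0, Z=0, U=3, W=3, X=2) weight 5/144
  (Y=0, Z=1, U=4, W=2, X=1) weight 5/432
  (Y=1, Z=0, U=3, W=3, X=2) weight 1/324
  (Y=1, Z=1, U=4, W=2, X=1) weight 1/162
Group by W:
  weight(W=2) = 23/1296
  weight(W=3) = 49/1296
Total weight = 23/1296 + 49/1296 = 1/18
P(W=2 | obs) = 23/1296 / 1/18 = 23/72
P(W=3 | obs) = 49/1296 / 1/18 = 49/72
argmax = 3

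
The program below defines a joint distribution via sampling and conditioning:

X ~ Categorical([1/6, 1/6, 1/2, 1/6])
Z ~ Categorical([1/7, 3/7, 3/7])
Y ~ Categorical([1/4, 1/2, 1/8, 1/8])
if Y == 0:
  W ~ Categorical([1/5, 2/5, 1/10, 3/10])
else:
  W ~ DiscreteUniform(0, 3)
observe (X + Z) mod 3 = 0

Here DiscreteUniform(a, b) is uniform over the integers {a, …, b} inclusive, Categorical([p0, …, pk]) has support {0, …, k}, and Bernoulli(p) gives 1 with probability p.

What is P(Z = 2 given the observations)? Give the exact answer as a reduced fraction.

P(Z = 2 | obs) = 3/14

Enumerate traces; 64 have nonzero weight after conditioning:
  (X=0, Z=0, Y=0, W=0) weight 1/840
  (X=0, Z=0, Y=0, W=1) weight 1/420
  (X=0, Z=0, Y=0, W=2) weight 1/1680
  (X=0, Z=0, Y=0, W=3) weight 1/560
  (X=0, Z=0, Y=1, W=0) weight 1/336
  (X=0, Z=0, Y=1, W=1) weight 1/336
  (X=0, Z=0, Y=1, W=2) weight 1/336
  (X=0, Z=0, Y=1, W=3) weight 1/336
  (X=1, Z=2, Y=0, W=0) weight 1/280
  (X=2, Z=1, Y=0, W=0) weight 3/280
  … 54 more
Group by Z:
  weight(Z=0) = 1/21
  weight(Z=1) = 3/14
  weight(Z=2) = 1/14
Total weight = 1/21 + 3/14 + 1/14 = 1/3
P(Z=0 | obs) = 1/21 / 1/3 = 1/7
P(Z=1 | obs) = 3/14 / 1/3 = 9/14
P(Z=2 | obs) = 1/14 / 1/3 = 3/14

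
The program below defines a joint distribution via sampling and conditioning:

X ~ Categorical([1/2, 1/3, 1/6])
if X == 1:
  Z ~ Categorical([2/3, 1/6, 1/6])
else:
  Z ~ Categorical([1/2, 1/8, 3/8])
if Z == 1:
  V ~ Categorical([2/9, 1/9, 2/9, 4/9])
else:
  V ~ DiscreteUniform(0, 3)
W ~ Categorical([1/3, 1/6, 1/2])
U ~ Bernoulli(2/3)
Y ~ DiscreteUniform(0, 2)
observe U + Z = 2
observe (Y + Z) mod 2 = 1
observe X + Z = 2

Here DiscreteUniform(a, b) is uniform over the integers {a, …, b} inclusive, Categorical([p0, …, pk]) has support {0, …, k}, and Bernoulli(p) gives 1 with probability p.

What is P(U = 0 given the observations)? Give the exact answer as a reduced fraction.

P(U = 0 | obs) = 27/59

Enumerate traces; 36 have nonzero weight after conditioning:
  (X=0, Z=2, V=0, W=0, U=0, Y=1) weight 1/576
  (X=0, Z=2, V=0, W=1, U=0, Y=1) weight 1/1152
  (X=0, Z=2, V=0, W=2, U=0, Y=1) weight 1/384
  (X=0, Z=2, V=1, W=0, U=0, Y=1) weight 1/576
  (X=0, Z=2, V=1, W=1, U=0, Y=1) weight 1/1152
  (X=0, Z=2, V=1, W=2, U=0, Y=1) weight 1/384
  (X=0, Z=2, V=2, W=0, U=0, Y=1) weight 1/576
  (X=0, Z=2, V=2, W=1, U=0, Y=1) weight 1/1152
  (X=1, Z=1, V=0, W=0, U=1, Y=0) weight 2/2187
  … 27 more
Group by U:
  weight(U=0) = 1/48
  weight(U=1) = 2/81
Total weight = 1/48 + 2/81 = 59/1296
P(U=0 | obs) = 1/48 / 59/1296 = 27/59
P(U=1 | obs) = 2/81 / 59/1296 = 32/59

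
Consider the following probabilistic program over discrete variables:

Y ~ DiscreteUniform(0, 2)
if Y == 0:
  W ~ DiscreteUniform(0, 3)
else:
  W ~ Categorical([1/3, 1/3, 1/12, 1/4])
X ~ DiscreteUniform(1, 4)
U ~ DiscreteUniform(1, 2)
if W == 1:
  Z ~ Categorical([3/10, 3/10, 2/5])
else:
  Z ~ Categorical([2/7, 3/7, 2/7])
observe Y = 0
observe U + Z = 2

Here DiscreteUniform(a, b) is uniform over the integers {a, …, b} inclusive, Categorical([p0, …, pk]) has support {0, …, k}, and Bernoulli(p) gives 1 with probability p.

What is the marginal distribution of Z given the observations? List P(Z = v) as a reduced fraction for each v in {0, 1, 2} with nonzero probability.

Enumerate traces; 32 have nonzero weight after conditioning:
  (Y=0, W=0, X=1, U=1, Z=1) weight 1/224
  (Y=0, W=0, X=1, U=2, Z=0) weight 1/336
  (Y=0, W=0, X=2, U=1, Z=1) weight 1/224
  (Y=0, W=0, X=2, U=2, Z=0) weight 1/336
  (Y=0, W=0, X=3, U=1, Z=1) weight 1/224
  (Y=0, W=0, X=3, U=2, Z=0) weight 1/336
  (Y=0, W=0, X=4, U=1, Z=1) weight 1/224
  (Y=0, W=0, X=4, U=2, Z=0) weight 1/336
  … 24 more
Group by Z:
  weight(Z=0) = 27/560
  weight(Z=1) = 37/560
Total weight = 27/560 + 37/560 = 4/35
P(Z=0 | obs) = 27/560 / 4/35 = 27/64
P(Z=1 | obs) = 37/560 / 4/35 = 37/64

P(Z=0) = 27/64, P(Z=1) = 37/64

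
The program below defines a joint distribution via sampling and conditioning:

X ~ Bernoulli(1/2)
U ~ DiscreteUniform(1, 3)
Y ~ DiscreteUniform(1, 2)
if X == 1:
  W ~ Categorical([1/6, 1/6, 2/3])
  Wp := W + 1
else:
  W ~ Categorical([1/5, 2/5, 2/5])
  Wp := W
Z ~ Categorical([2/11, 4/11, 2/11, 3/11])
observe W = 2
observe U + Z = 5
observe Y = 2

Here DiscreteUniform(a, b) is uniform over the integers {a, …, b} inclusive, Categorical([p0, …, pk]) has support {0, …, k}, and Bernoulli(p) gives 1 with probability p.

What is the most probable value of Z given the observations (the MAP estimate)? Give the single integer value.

Enumerate traces; 4 have nonzero weight after conditioning:
  (X=0, U=2, Y=2, W=2, Z=3) weight 1/110
  (X=0, U=3, Y=2, W=2, Z=2) weight 1/165
  (X=1, U=2, Y=2, W=2, Z=3) weight 1/66
  (X=1, U=3, Y=2, W=2, Z=2) weight 1/99
Group by Z:
  weight(Z=2) = 8/495
  weight(Z=3) = 4/165
Total weight = 8/495 + 4/165 = 4/99
P(Z=2 | obs) = 8/495 / 4/99 = 2/5
P(Z=3 | obs) = 4/165 / 4/99 = 3/5
argmax = 3

argmax_v P(Z = v | obs) = 3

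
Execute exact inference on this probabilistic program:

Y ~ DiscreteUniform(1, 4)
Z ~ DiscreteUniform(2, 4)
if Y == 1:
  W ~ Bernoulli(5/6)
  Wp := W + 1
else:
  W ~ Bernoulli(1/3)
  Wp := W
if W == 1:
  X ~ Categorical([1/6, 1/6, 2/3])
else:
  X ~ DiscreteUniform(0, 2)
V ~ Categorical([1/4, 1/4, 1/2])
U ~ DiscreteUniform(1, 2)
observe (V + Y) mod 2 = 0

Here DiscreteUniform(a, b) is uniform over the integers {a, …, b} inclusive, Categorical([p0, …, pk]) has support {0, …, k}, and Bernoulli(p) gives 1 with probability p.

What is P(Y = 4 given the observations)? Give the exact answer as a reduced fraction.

Enumerate traces; 216 have nonzero weight after conditioning:
  (Y=1, Z=2, W=0, X=0, V=1, U=1) weight 1/1728
  (Y=1, Z=2, W=0, X=0, V=1, U=2) weight 1/1728
  (Y=1, Z=2, W=0, X=1, V=1, U=1) weight 1/1728
  (Y=1, Z=2, W=0, X=1, V=1, U=2) weight 1/1728
  (Y=1, Z=2, W=0, X=2, V=1, U=1) weight 1/1728
  (Y=1, Z=2, W=0, X=2, V=1, U=2) weight 1/1728
  (Y=1, Z=2, W=1, X=0, V=1, U=1) weight 5/3456
  (Y=1, Z=2, W=1, X=0, V=1, U=2) weight 5/3456
  (Y=2, Z=2, W=0, X=0, V=0, U=1) weight 1/432
  (Y=3, Z=2, W=0, X=0, V=1, U=1) weight 1/432
  … 206 more
Group by Y:
  weight(Y=1) = 1/16
  weight(Y=2) = 3/16
  weight(Y=3) = 1/16
  weight(Y=4) = 3/16
Total weight = 1/16 + 3/16 + 1/16 + 3/16 = 1/2
P(Y=1 | obs) = 1/16 / 1/2 = 1/8
P(Y=2 | obs) = 3/16 / 1/2 = 3/8
P(Y=3 | obs) = 1/16 / 1/2 = 1/8
P(Y=4 | obs) = 3/16 / 1/2 = 3/8

P(Y = 4 | obs) = 3/8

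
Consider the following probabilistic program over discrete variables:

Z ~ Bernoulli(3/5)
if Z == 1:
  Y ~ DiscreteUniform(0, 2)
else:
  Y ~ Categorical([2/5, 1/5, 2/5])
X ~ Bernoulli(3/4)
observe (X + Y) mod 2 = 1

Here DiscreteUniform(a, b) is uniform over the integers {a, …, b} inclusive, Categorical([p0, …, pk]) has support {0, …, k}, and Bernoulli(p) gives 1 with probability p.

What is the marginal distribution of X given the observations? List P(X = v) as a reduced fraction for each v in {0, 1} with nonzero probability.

P(X=0) = 7/61, P(X=1) = 54/61

Enumerate traces; 6 have nonzero weight after conditioning:
  (Z=0, Y=0, X=1) weight 3/25
  (Z=0, Y=1, X=0) weight 1/50
  (Z=0, Y=2, X=1) weight 3/25
  (Z=1, Y=0, X=1) weight 3/20
  (Z=1, Y=1, X=0) weight 1/20
  (Z=1, Y=2, X=1) weight 3/20
Group by X:
  weight(X=0) = 7/100
  weight(X=1) = 27/50
Total weight = 7/100 + 27/50 = 61/100
P(X=0 | obs) = 7/100 / 61/100 = 7/61
P(X=1 | obs) = 27/50 / 61/100 = 54/61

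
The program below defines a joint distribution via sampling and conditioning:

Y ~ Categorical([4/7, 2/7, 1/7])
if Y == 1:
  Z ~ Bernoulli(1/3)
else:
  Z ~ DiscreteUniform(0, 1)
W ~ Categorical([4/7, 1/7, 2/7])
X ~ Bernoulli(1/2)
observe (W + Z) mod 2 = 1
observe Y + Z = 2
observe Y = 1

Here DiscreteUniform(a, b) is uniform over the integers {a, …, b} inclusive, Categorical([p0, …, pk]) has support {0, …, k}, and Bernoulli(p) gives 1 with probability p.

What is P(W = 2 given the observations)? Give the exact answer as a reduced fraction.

P(W = 2 | obs) = 1/3

Enumerate traces; 4 have nonzero weight after conditioning:
  (Y=1, Z=1, W=0, X=0) weight 4/147
  (Y=1, Z=1, W=0, X=1) weight 4/147
  (Y=1, Z=1, W=2, X=0) weight 2/147
  (Y=1, Z=1, W=2, X=1) weight 2/147
Group by W:
  weight(W=0) = 8/147
  weight(W=2) = 4/147
Total weight = 8/147 + 4/147 = 4/49
P(W=0 | obs) = 8/147 / 4/49 = 2/3
P(W=2 | obs) = 4/147 / 4/49 = 1/3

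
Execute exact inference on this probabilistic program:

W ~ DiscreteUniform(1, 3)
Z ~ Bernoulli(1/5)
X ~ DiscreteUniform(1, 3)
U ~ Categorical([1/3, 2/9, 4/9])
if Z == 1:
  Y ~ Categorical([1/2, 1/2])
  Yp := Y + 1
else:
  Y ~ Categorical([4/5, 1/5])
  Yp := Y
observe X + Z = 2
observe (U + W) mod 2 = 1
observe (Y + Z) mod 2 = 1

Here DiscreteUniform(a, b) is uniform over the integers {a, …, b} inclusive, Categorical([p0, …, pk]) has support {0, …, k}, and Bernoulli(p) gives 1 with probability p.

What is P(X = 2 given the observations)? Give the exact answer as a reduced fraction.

Enumerate traces; 10 have nonzero weight after conditioning:
  (W=1, Z=0, X=2, U=0, Y=1) weight 4/675
  (W=1, Z=0, X=2, U=2, Y=1) weight 16/2025
  (W=1, Z=1, X=1, U=0, Y=0) weight 1/270
  (W=1, Z=1, X=1, U=2, Y=0) weight 2/405
  (W=2, Z=0, X=2, U=1, Y=1) weight 8/2025
  (W=2, Z=1, X=1, U=1, Y=0) weight 1/405
  (W=3, Z=0, X=2, U=0, Y=1) weight 4/675
  (W=3, Z=0, X=2, U=2, Y=1) weight 16/2025
  … 2 more
Group by X:
  weight(X=1) = 8/405
  weight(X=2) = 64/2025
Total weight = 8/405 + 64/2025 = 104/2025
P(X=1 | obs) = 8/405 / 104/2025 = 5/13
P(X=2 | obs) = 64/2025 / 104/2025 = 8/13

P(X = 2 | obs) = 8/13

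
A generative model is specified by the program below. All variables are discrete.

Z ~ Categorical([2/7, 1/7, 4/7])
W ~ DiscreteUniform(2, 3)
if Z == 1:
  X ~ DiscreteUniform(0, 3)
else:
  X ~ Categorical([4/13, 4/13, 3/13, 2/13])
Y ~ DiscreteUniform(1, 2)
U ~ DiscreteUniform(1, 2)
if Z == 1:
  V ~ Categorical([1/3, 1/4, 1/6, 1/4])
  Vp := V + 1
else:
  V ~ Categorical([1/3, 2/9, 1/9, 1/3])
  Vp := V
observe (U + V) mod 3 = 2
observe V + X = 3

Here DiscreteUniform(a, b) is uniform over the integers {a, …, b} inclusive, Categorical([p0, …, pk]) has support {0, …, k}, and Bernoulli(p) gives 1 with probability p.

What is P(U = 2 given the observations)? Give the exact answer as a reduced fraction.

Enumerate traces; 36 have nonzero weight after conditioning:
  (Z=0, W=2, X=0, Y=1, U=2, V=3) weight 1/273
  (Z=0, W=2, X=0, Y=2, U=2, V=3) weight 1/273
  (Z=0, W=2, X=2, Y=1, U=1, V=1) weight 1/546
  (Z=0, W=2, X=2, Y=2, U=1, V=1) weight 1/546
  (Z=0, W=2, X=3, Y=1, U=2, V=0) weight 1/546
  (Z=0, W=2, X=3, Y=2, U=2, V=0) weight 1/546
  (Z=0, W=3, X=0, Y=1, U=2, V=3) weight 1/273
  (Z=0, W=3, X=0, Y=2, U=2, V=3) weight 1/273
  … 28 more
Group by U:
  weight(U=1) = 11/416
  weight(U=2) = 667/8736
Total weight = 11/416 + 667/8736 = 449/4368
P(U=1 | obs) = 11/416 / 449/4368 = 231/898
P(U=2 | obs) = 667/8736 / 449/4368 = 667/898

P(U = 2 | obs) = 667/898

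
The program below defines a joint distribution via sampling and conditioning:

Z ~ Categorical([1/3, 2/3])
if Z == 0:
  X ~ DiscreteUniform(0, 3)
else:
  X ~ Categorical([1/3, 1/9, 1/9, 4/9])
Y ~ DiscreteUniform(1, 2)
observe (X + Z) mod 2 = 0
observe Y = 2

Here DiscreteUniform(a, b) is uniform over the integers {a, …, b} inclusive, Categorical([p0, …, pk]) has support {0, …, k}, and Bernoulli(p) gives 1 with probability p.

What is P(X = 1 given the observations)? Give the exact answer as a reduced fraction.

P(X = 1 | obs) = 4/29

Enumerate traces; 4 have nonzero weight after conditioning:
  (Z=0, X=0, Y=2) weight 1/24
  (Z=0, X=2, Y=2) weight 1/24
  (Z=1, X=1, Y=2) weight 1/27
  (Z=1, X=3, Y=2) weight 4/27
Group by X:
  weight(X=0) = 1/24
  weight(X=1) = 1/27
  weight(X=2) = 1/24
  weight(X=3) = 4/27
Total weight = 1/24 + 1/27 + 1/24 + 4/27 = 29/108
P(X=0 | obs) = 1/24 / 29/108 = 9/58
P(X=1 | obs) = 1/27 / 29/108 = 4/29
P(X=2 | obs) = 1/24 / 29/108 = 9/58
P(X=3 | obs) = 4/27 / 29/108 = 16/29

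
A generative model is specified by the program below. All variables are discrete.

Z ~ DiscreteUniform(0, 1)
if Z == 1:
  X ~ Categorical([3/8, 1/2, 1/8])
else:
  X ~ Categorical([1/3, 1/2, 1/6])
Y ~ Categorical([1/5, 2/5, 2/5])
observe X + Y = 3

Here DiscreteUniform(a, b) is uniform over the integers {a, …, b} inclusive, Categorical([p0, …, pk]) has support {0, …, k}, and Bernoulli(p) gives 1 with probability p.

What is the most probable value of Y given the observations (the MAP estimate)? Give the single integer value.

Enumerate traces; 4 have nonzero weight after conditioning:
  (Z=0, X=1, Y=2) weight 1/10
  (Z=0, X=2, Y=1) weight 1/30
  (Z=1, X=1, Y=2) weight 1/10
  (Z=1, X=2, Y=1) weight 1/40
Group by Y:
  weight(Y=1) = 7/120
  weight(Y=2) = 1/5
Total weight = 7/120 + 1/5 = 31/120
P(Y=1 | obs) = 7/120 / 31/120 = 7/31
P(Y=2 | obs) = 1/5 / 31/120 = 24/31
argmax = 2

argmax_v P(Y = v | obs) = 2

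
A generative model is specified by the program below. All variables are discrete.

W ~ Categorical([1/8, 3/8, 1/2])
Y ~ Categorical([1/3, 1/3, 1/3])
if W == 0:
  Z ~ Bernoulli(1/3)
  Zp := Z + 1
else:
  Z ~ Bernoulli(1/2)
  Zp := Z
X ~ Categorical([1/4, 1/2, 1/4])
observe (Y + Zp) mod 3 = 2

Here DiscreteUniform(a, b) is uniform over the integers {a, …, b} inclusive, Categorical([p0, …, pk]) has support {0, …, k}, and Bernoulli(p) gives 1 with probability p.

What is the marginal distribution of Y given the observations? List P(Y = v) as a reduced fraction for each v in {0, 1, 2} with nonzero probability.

P(Y=0) = 1/24, P(Y=1) = 25/48, P(Y=2) = 7/16

Enumerate traces; 18 have nonzero weight after conditioning:
  (W=0, Y=0, Z=1, X=0) weight 1/288
  (W=0, Y=0, Z=1, X=1) weight 1/144
  (W=0, Y=0, Z=1, X=2) weight 1/288
  (W=0, Y=1, Z=0, X=0) weight 1/144
  (W=0, Y=1, Z=0, X=1) weight 1/72
  (W=0, Y=1, Z=0, X=2) weight 1/144
  (W=1, Y=1, Z=1, X=0) weight 1/64
  (W=1, Y=1, Z=1, X=1) weight 1/32
  (W=1, Y=2, Z=0, X=0) weight 1/64
  … 9 more
Group by Y:
  weight(Y=0) = 1/72
  weight(Y=1) = 25/144
  weight(Y=2) = 7/48
Total weight = 1/72 + 25/144 + 7/48 = 1/3
P(Y=0 | obs) = 1/72 / 1/3 = 1/24
P(Y=1 | obs) = 25/144 / 1/3 = 25/48
P(Y=2 | obs) = 7/48 / 1/3 = 7/16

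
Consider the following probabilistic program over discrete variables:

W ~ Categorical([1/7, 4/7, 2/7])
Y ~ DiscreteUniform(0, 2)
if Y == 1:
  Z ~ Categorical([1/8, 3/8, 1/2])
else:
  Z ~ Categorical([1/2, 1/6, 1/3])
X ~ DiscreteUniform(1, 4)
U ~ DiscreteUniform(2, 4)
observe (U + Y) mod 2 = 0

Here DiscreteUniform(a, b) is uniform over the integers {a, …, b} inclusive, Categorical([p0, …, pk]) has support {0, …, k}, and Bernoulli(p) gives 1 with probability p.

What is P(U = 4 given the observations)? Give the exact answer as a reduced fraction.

Enumerate traces; 180 have nonzero weight after conditioning:
  (W=0, Y=0, Z=0, X=1, U=2) weight 1/504
  (W=0, Y=0, Z=0, X=1, U=4) weight 1/504
  (W=0, Y=0, Z=0, X=2, U=2) weight 1/504
  (W=0, Y=0, Z=0, X=2, U=4) weight 1/504
  (W=0, Y=0, Z=0, X=3, U=2) weight 1/504
  (W=0, Y=0, Z=0, X=3, U=4) weight 1/504
  (W=0, Y=0, Z=0, X=4, U=2) weight 1/504
  (W=0, Y=0, Z=0, X=4, U=4) weight 1/504
  (W=0, Y=1, Z=0, X=1, U=3) weight 1/2016
  … 171 more
Group by U:
  weight(U=2) = 2/9
  weight(U=3) = 1/9
  weight(U=4) = 2/9
Total weight = 2/9 + 1/9 + 2/9 = 5/9
P(U=2 | obs) = 2/9 / 5/9 = 2/5
P(U=3 | obs) = 1/9 / 5/9 = 1/5
P(U=4 | obs) = 2/9 / 5/9 = 2/5

P(U = 4 | obs) = 2/5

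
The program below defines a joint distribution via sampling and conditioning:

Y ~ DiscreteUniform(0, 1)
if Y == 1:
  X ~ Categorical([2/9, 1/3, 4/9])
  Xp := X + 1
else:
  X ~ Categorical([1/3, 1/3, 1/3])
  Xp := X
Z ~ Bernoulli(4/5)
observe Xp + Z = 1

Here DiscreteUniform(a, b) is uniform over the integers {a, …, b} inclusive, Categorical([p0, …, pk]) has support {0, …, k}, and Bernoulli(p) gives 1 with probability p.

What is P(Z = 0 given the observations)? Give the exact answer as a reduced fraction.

P(Z = 0 | obs) = 5/17

Enumerate traces; 3 have nonzero weight after conditioning:
  (Y=0, X=0, Z=1) weight 2/15
  (Y=0, X=1, Z=0) weight 1/30
  (Y=1, X=0, Z=0) weight 1/45
Group by Z:
  weight(Z=0) = 1/18
  weight(Z=1) = 2/15
Total weight = 1/18 + 2/15 = 17/90
P(Z=0 | obs) = 1/18 / 17/90 = 5/17
P(Z=1 | obs) = 2/15 / 17/90 = 12/17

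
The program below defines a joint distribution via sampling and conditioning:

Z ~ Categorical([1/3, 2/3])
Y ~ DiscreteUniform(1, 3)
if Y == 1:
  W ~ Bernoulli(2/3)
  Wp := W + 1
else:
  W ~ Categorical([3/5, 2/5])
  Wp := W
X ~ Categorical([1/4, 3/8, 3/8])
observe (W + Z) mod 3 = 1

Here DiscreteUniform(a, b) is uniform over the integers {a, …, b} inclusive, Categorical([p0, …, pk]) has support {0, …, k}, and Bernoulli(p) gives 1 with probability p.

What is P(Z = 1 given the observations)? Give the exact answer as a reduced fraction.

Enumerate traces; 18 have nonzero weight after conditioning:
  (Z=0, Y=1, W=1, X=0) weight 1/54
  (Z=0, Y=1, W=1, X=1) weight 1/36
  (Z=0, Y=1, W=1, X=2) weight 1/36
  (Z=0, Y=2, W=1, X=0) weight 1/90
  (Z=0, Y=2, W=1, X=1) weight 1/60
  (Z=0, Y=2, W=1, X=2) weight 1/60
  (Z=0, Y=3, W=1, X=0) weight 1/90
  (Z=0, Y=3, W=1, X=1) weight 1/60
  (Z=1, Y=1, W=0, X=0) weight 1/54
  … 9 more
Group by Z:
  weight(Z=0) = 22/135
  weight(Z=1) = 46/135
Total weight = 22/135 + 46/135 = 68/135
P(Z=0 | obs) = 22/135 / 68/135 = 11/34
P(Z=1 | obs) = 46/135 / 68/135 = 23/34

P(Z = 1 | obs) = 23/34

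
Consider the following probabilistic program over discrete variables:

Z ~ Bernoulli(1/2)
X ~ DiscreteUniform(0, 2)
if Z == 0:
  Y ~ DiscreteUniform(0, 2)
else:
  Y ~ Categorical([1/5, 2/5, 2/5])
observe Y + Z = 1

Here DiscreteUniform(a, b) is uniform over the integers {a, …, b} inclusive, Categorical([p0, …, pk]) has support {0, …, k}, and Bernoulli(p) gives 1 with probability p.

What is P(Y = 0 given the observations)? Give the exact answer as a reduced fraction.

Enumerate traces; 6 have nonzero weight after conditioning:
  (Z=0, X=0, Y=1) weight 1/18
  (Z=0, X=1, Y=1) weight 1/18
  (Z=0, X=2, Y=1) weight 1/18
  (Z=1, X=0, Y=0) weight 1/30
  (Z=1, X=1, Y=0) weight 1/30
  (Z=1, X=2, Y=0) weight 1/30
Group by Y:
  weight(Y=0) = 1/10
  weight(Y=1) = 1/6
Total weight = 1/10 + 1/6 = 4/15
P(Y=0 | obs) = 1/10 / 4/15 = 3/8
P(Y=1 | obs) = 1/6 / 4/15 = 5/8

P(Y = 0 | obs) = 3/8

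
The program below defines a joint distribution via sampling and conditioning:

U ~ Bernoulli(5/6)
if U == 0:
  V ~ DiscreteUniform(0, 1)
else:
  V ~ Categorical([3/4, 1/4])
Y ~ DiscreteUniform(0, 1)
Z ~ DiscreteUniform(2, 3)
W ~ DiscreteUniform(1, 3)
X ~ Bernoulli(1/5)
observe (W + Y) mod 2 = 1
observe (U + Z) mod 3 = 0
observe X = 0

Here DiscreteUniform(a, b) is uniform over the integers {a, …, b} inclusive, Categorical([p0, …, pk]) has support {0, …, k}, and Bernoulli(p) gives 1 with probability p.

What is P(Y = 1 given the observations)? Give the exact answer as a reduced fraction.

P(Y = 1 | obs) = 1/3

Enumerate traces; 12 have nonzero weight after conditioning:
  (U=0, V=0, Y=0, Z=3, W=1, X=0) weight 1/180
  (U=0, V=0, Y=0, Z=3, W=3, X=0) weight 1/180
  (U=0, V=0, Y=1, Z=3, W=2, X=0) weight 1/180
  (U=0, V=1, Y=0, Z=3, W=1, X=0) weight 1/180
  (U=0, V=1, Y=0, Z=3, W=3, X=0) weight 1/180
  (U=0, V=1, Y=1, Z=3, W=2, X=0) weight 1/180
  (U=1, V=0, Y=0, Z=2, W=1, X=0) weight 1/24
  (U=1, V=0, Y=0, Z=2, W=3, X=0) weight 1/24
  … 4 more
Group by Y:
  weight(Y=0) = 2/15
  weight(Y=1) = 1/15
Total weight = 2/15 + 1/15 = 1/5
P(Y=0 | obs) = 2/15 / 1/5 = 2/3
P(Y=1 | obs) = 1/15 / 1/5 = 1/3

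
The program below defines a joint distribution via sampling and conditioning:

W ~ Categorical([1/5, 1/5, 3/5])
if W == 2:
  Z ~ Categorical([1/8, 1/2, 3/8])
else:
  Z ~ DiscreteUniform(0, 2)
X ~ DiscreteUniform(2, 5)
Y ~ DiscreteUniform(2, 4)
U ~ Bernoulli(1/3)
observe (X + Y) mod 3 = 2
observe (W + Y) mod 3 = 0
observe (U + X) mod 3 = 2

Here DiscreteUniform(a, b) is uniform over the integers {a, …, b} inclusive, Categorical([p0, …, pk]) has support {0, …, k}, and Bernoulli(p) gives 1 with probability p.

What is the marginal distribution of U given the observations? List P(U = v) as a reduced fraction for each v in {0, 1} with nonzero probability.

P(U=0) = 4/7, P(U=1) = 3/7

Enumerate traces; 9 have nonzero weight after conditioning:
  (W=0, Z=0, X=2, Y=3, U=0) weight 1/270
  (W=0, Z=0, X=5, Y=3, U=0) weight 1/270
  (W=0, Z=1, X=2, Y=3, U=0) weight 1/270
  (W=0, Z=1, X=5, Y=3, U=0) weight 1/270
  (W=0, Z=2, X=2, Y=3, U=0) weight 1/270
  (W=0, Z=2, X=5, Y=3, U=0) weight 1/270
  (W=2, Z=0, X=4, Y=4, U=1) weight 1/480
  (W=2, Z=1, X=4, Y=4, U=1) weight 1/120
  … 1 more
Group by U:
  weight(U=0) = 1/45
  weight(U=1) = 1/60
Total weight = 1/45 + 1/60 = 7/180
P(U=0 | obs) = 1/45 / 7/180 = 4/7
P(U=1 | obs) = 1/60 / 7/180 = 3/7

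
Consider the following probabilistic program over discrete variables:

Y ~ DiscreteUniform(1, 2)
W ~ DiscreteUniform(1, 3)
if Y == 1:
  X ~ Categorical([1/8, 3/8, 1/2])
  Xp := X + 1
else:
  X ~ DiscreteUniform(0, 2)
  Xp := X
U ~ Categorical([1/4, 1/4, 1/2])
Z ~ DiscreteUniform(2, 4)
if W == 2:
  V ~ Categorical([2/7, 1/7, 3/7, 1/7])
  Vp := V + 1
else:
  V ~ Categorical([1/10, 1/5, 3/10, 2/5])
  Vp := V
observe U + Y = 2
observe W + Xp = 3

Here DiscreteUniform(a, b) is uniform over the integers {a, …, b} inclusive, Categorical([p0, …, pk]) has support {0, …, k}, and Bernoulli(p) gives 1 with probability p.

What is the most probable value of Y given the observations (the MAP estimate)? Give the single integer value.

Enumerate traces; 60 have nonzero weight after conditioning:
  (Y=1, W=1, X=1, U=1, Z=2, V=0) weight 1/1920
  (Y=1, W=1, X=1, U=1, Z=2, V=1) weight 1/960
  (Y=1, W=1, X=1, U=1, Z=2, V=2) weight 1/640
  (Y=1, W=1, X=1, U=1, Z=2, V=3) weight 1/480
  (Y=1, W=1, X=1, U=1, Z=3, V=0) weight 1/1920
  (Y=1, W=1, X=1, U=1, Z=3, V=1) weight 1/960
  (Y=1, W=1, X=1, U=1, Z=3, V=2) weight 1/640
  (Y=1, W=1, X=1, U=1, Z=3, V=3) weight 1/480
  (Y=2, W=1, X=2, U=0, Z=2, V=0) weight 1/2160
  … 51 more
Group by Y:
  weight(Y=1) = 1/48
  weight(Y=2) = 1/24
Total weight = 1/48 + 1/24 = 1/16
P(Y=1 | obs) = 1/48 / 1/16 = 1/3
P(Y=2 | obs) = 1/24 / 1/16 = 2/3
argmax = 2

argmax_v P(Y = v | obs) = 2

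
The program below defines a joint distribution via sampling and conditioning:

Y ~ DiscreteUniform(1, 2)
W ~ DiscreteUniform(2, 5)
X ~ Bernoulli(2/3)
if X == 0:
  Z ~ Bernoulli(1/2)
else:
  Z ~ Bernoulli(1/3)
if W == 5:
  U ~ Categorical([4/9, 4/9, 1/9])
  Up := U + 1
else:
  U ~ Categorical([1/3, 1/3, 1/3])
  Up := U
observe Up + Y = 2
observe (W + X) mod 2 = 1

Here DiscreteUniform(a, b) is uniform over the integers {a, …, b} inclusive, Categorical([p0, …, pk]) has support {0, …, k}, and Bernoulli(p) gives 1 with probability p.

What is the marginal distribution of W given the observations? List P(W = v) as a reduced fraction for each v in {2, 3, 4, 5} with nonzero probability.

Enumerate traces; 14 have nonzero weight after conditioning:
  (Y=1, W=2, X=1, Z=0, U=1) weight 1/54
  (Y=1, W=2, X=1, Z=1, U=1) weight 1/108
  (Y=1, W=3, X=0, Z=0, U=1) weight 1/144
  (Y=1, W=3, X=0, Z=1, U=1) weight 1/144
  (Y=1, W=4, X=1, Z=0, U=1) weight 1/54
  (Y=1, W=4, X=1, Z=1, U=1) weight 1/108
  (Y=1, W=5, X=0, Z=0, U=0) weight 1/108
  (Y=1, W=5, X=0, Z=1, U=0) weight 1/108
  … 6 more
Group by W:
  weight(W=2) = 1/18
  weight(W=3) = 1/36
  weight(W=4) = 1/18
  weight(W=5) = 1/54
Total weight = 1/18 + 1/36 + 1/18 + 1/54 = 17/108
P(W=2 | obs) = 1/18 / 17/108 = 6/17
P(W=3 | obs) = 1/36 / 17/108 = 3/17
P(W=4 | obs) = 1/18 / 17/108 = 6/17
P(W=5 | obs) = 1/54 / 17/108 = 2/17

P(W=2) = 6/17, P(W=3) = 3/17, P(W=4) = 6/17, P(W=5) = 2/17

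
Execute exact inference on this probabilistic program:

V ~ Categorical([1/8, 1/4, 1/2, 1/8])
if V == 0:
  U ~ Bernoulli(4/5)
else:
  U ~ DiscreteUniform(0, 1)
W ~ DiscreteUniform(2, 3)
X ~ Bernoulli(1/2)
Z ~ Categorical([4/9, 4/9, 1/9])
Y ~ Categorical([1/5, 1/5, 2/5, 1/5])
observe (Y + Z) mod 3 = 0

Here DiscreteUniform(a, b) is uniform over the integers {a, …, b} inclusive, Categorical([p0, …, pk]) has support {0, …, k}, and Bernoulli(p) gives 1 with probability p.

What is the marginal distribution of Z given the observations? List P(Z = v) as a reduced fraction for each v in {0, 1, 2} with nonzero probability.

Enumerate traces; 128 have nonzero weight after conditioning:
  (V=0, U=0, W=2, X=0, Z=0, Y=0) weight 1/1800
  (V=0, U=0, W=2, X=0, Z=0, Y=3) weight 1/1800
  (V=0, U=0, W=2, X=0, Z=1, Y=2) weight 1/900
  (V=0, U=0, W=2, X=0, Z=2, Y=1) weight 1/7200
  (V=0, U=0, W=2, X=1, Z=0, Y=0) weight 1/1800
  (V=0, U=0, W=2, X=1, Z=0, Y=3) weight 1/1800
  (V=0, U=0, W=2, X=1, Z=1, Y=2) weight 1/900
  (V=0, U=0, W=2, X=1, Z=2, Y=1) weight 1/7200
  … 120 more
Group by Z:
  weight(Z=0) = 8/45
  weight(Z=1) = 8/45
  weight(Z=2) = 1/45
Total weight = 8/45 + 8/45 + 1/45 = 17/45
P(Z=0 | obs) = 8/45 / 17/45 = 8/17
P(Z=1 | obs) = 8/45 / 17/45 = 8/17
P(Z=2 | obs) = 1/45 / 17/45 = 1/17

P(Z=0) = 8/17, P(Z=1) = 8/17, P(Z=2) = 1/17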